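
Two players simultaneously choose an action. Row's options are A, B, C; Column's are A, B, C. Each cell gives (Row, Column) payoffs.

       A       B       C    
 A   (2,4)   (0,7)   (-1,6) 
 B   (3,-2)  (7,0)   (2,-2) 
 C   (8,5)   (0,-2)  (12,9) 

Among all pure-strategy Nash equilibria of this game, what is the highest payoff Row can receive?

Both B is a pure NE (Row: 7 ≥ 0; Column: 0 ≥ -2). Row gets 7.
Both C is a pure NE (Row: 12 ≥ 2; Column: 9 ≥ 5). Row gets 12.
Every other cell has a profitable deviation for at least one player. Highest of {7, 12} is 12.

12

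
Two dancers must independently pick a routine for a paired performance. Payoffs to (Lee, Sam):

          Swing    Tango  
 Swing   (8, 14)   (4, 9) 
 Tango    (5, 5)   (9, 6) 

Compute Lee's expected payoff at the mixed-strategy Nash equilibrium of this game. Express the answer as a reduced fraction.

13/2

Sam mixes with probability q on Swing, chosen so Lee is indifferent: 8q + 4(1−q) = 5q + 9(1−q) gives q = 5/8.
Lee's expected payoff (from either row, since indifferent) is 8·5/8 + 4·3/8 = 13/2.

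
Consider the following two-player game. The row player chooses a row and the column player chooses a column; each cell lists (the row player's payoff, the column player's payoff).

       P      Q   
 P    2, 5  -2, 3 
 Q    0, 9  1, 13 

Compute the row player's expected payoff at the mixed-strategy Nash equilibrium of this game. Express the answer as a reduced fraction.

2/5

The column player mixes with probability q on P, chosen so the row player is indifferent: 2q + (-2)(1−q) = 0q + 1(1−q) gives q = 3/5.
The row player's expected payoff (from either row, since indifferent) is 2·3/5 + (-2)·2/5 = 2/5.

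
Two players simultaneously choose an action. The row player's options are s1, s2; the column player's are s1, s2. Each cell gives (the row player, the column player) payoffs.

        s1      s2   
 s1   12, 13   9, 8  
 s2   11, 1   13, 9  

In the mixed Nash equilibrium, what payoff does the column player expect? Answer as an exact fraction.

The row player mixes with probability p on s1, chosen so the column player is indifferent: 13p + 1(1−p) = 8p + 9(1−p) gives p = 8/13.
The column player's expected payoff is 13·8/13 + 1·5/13 = 109/13.

109/13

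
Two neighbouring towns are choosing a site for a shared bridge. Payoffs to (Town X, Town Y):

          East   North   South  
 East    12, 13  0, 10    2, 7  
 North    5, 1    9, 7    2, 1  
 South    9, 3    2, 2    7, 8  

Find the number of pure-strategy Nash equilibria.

3

Both East: Town X gets 12 (best alternative 9); Town Y gets 13 (best alternative 10). Neither deviates — NE.
Both North: Town X gets 9 (best alternative 2); Town Y gets 7 (best alternative 1). Neither deviates — NE.
Both South: Town X gets 7 (best alternative 2); Town Y gets 8 (best alternative 3). Neither deviates — NE.
(East, South) is not a NE: Town X would switch to South (7 > 2).
No other cell survives both best-response checks, so there are 3 pure NE.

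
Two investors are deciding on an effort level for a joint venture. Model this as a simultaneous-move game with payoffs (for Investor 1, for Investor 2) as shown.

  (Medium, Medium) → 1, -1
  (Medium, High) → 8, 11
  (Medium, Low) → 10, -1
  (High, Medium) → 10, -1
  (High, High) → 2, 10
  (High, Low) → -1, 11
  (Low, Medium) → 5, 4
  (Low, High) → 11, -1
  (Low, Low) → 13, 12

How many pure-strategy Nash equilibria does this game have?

1

Both Low: Investor 1 gets 13 (best alternative 10); Investor 2 gets 12 (best alternative 4). Neither deviates — NE.
Both Medium is not a NE: Investor 1 would switch to High (10 > 1).
No other cell survives both best-response checks, so there is 1 pure NE.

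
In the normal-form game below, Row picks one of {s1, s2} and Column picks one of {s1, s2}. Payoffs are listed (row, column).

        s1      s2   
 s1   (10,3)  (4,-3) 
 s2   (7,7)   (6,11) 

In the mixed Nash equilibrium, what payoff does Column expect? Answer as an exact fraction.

Row mixes with probability p on s1, chosen so Column is indifferent: 3p + 7(1−p) = (-3)p + 11(1−p) gives p = 2/5.
Column's expected payoff is 3·2/5 + 7·3/5 = 27/5.

27/5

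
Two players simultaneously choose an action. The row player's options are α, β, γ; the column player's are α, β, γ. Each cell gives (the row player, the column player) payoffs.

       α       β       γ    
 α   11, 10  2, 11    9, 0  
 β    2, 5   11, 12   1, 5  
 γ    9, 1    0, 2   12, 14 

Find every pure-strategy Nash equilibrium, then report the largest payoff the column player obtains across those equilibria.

14

Both β is a pure NE (the row player: 11 ≥ 2; the column player: 12 ≥ 5). The column player gets 12.
Both γ is a pure NE (the row player: 12 ≥ 9; the column player: 14 ≥ 2). The column player gets 14.
Every other cell has a profitable deviation for at least one player. Highest of {12, 14} is 14.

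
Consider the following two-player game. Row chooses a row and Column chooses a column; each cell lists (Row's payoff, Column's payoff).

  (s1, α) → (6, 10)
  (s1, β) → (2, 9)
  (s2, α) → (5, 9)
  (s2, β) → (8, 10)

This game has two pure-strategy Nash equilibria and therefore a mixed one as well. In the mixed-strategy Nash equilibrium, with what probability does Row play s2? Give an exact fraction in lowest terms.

Row's mix p on s1 must make Column indifferent between α and β.
Column's payoff from α: 10p + 9(1−p). From β: 9p + 10(1−p).
Set equal: 1p = 1(1−p) → p = 1/2.
Probability on s2 is 1 − 1/2 = 1/2.

1/2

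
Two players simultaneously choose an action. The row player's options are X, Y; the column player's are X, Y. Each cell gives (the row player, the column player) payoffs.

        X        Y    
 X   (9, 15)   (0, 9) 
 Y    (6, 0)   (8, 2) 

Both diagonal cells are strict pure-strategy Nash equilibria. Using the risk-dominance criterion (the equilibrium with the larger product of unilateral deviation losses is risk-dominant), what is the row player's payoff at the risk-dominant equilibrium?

9

At both X: the row player loses 9 − 6 = 3 by deviating; the column player loses 15 − 9 = 6. Product = 3·6 = 18.
At both Y: the row player loses 8 − 0 = 8 by deviating; the column player loses 2 − 0 = 2. Product = 8·2 = 16.
18 > 16, so both X is risk-dominant. The row player's payoff there is 9.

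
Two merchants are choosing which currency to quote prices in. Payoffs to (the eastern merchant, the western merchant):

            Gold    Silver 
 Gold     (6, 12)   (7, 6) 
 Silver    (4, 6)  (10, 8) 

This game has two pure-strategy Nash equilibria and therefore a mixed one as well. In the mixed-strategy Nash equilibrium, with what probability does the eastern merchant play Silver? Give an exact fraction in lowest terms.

The eastern merchant's mix p on Gold must make the western merchant indifferent between Gold and Silver.
The western merchant's payoff from Gold: 12p + 6(1−p). From Silver: 6p + 8(1−p).
Set equal: 6p = 2(1−p) → p = 2/8 = 1/4.
Probability on Silver is 1 − 1/4 = 3/4.

3/4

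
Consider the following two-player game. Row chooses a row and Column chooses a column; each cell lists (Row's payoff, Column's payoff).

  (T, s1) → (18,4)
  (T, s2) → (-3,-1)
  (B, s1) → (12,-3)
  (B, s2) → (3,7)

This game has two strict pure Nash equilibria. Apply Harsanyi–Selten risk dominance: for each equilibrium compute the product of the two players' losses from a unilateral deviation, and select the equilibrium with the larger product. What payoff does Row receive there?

3

At (T, s1): Row loses 18 − 12 = 6 by deviating; Column loses 4 − (-1) = 5. Product = 6·5 = 30.
At (B, s2): Row loses 3 − (-3) = 6 by deviating; Column loses 7 − (-3) = 10. Product = 6·10 = 60.
60 > 30, so (B, s2) is risk-dominant. Row's payoff there is 3.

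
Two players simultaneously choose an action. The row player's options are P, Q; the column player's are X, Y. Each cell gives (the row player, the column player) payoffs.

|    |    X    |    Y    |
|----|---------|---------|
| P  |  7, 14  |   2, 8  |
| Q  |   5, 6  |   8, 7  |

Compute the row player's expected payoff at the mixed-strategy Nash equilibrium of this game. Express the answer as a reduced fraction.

The column player mixes with probability q on X, chosen so the row player is indifferent: 7q + 2(1−q) = 5q + 8(1−q) gives q = 3/4.
The row player's expected payoff (from either row, since indifferent) is 7·3/4 + 2·1/4 = 23/4.

23/4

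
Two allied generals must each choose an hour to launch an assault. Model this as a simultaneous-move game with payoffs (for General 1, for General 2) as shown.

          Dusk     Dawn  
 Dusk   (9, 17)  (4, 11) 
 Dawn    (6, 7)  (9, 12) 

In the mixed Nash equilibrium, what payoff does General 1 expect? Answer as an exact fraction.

57/8

General 2 mixes with probability q on Dusk, chosen so General 1 is indifferent: 9q + 4(1−q) = 6q + 9(1−q) gives q = 5/8.
General 1's expected payoff (from either row, since indifferent) is 9·5/8 + 4·3/8 = 57/8.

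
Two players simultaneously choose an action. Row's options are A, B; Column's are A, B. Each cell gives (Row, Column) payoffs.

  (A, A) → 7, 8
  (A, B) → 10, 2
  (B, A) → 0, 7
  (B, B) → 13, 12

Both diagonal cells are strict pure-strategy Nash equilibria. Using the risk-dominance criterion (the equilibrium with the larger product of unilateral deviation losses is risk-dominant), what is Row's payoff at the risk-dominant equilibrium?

At both A: Row loses 7 − 0 = 7 by deviating; Column loses 8 − 2 = 6. Product = 7·6 = 42.
At both B: Row loses 13 − 10 = 3 by deviating; Column loses 12 − 7 = 5. Product = 3·5 = 15.
42 > 15, so both A is risk-dominant. Row's payoff there is 7.

7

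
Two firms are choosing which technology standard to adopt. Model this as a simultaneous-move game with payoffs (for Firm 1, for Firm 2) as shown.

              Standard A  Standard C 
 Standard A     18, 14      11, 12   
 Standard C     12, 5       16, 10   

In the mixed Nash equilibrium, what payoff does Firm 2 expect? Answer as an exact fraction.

Firm 1 mixes with probability p on Standard A, chosen so Firm 2 is indifferent: 14p + 5(1−p) = 12p + 10(1−p) gives p = 5/7.
Firm 2's expected payoff is 14·5/7 + 5·2/7 = 80/7.

80/7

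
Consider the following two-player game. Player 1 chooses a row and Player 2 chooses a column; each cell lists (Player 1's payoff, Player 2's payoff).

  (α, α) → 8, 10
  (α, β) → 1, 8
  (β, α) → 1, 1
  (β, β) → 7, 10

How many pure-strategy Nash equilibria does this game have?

2

Both α: Player 1 gets 8 (best alternative 1); Player 2 gets 10 (best alternative 8). Neither deviates — NE.
Both β: Player 1 gets 7 (best alternative 1); Player 2 gets 10 (best alternative 1). Neither deviates — NE.
(α, β) is not a NE: Player 1 would switch to β (7 > 1).
No other cell survives both best-response checks, so there are 2 pure NE.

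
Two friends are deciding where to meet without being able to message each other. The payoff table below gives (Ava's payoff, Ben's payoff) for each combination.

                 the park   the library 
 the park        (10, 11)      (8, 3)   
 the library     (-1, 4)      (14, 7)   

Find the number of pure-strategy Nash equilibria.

2

Both the park: Ava gets 10 (best alternative -1); Ben gets 11 (best alternative 3). Neither deviates — NE.
Both the library: Ava gets 14 (best alternative 8); Ben gets 7 (best alternative 4). Neither deviates — NE.
(the library, the park) is not a NE: Ava would switch to the park (10 > -1).
No other cell survives both best-response checks, so there are 2 pure NE.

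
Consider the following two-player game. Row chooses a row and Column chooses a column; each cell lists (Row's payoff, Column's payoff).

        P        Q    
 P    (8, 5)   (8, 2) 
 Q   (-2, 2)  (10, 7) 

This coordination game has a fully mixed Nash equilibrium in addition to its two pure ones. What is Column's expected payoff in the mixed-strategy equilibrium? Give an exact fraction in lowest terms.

31/8

Row mixes with probability p on P, chosen so Column is indifferent: 5p + 2(1−p) = 2p + 7(1−p) gives p = 5/8.
Column's expected payoff is 5·5/8 + 2·3/8 = 31/8.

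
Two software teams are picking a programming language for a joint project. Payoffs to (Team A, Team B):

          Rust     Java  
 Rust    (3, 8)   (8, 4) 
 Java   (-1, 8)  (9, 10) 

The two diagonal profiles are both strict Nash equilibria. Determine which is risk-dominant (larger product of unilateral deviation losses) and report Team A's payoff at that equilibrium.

At both Rust: Team A loses 3 − (-1) = 4 by deviating; Team B loses 8 − 4 = 4. Product = 4·4 = 16.
At both Java: Team A loses 9 − 8 = 1 by deviating; Team B loses 10 − 8 = 2. Product = 1·2 = 2.
16 > 2, so both Rust is risk-dominant. Team A's payoff there is 3.

3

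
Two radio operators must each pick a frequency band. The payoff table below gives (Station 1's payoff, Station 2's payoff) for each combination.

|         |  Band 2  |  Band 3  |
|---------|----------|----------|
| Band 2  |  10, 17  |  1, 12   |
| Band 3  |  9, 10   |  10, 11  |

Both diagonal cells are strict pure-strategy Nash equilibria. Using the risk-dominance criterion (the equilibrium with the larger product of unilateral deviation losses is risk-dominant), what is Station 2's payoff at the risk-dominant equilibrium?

11

At both Band 2: Station 1 loses 10 − 9 = 1 by deviating; Station 2 loses 17 − 12 = 5. Product = 1·5 = 5.
At both Band 3: Station 1 loses 10 − 1 = 9 by deviating; Station 2 loses 11 − 10 = 1. Product = 9·1 = 9.
9 > 5, so both Band 3 is risk-dominant. Station 2's payoff there is 11.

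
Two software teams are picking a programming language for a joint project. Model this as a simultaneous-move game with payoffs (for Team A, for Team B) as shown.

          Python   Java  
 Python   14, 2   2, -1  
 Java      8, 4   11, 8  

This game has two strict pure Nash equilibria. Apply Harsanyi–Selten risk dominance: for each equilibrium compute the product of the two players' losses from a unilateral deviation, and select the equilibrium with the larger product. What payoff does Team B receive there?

8

At both Python: Team A loses 14 − 8 = 6 by deviating; Team B loses 2 − (-1) = 3. Product = 6·3 = 18.
At both Java: Team A loses 11 − 2 = 9 by deviating; Team B loses 8 − 4 = 4. Product = 9·4 = 36.
36 > 18, so both Java is risk-dominant. Team B's payoff there is 8.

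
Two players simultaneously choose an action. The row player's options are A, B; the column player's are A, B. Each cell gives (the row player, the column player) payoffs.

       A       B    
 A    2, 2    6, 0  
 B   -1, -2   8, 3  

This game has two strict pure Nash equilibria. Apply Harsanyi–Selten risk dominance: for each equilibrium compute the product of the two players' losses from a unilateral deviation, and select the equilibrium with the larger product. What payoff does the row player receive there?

At both A: the row player loses 2 − (-1) = 3 by deviating; the column player loses 2 − 0 = 2. Product = 3·2 = 6.
At both B: the row player loses 8 − 6 = 2 by deviating; the column player loses 3 − (-2) = 5. Product = 2·5 = 10.
10 > 6, so both B is risk-dominant. The row player's payoff there is 8.

8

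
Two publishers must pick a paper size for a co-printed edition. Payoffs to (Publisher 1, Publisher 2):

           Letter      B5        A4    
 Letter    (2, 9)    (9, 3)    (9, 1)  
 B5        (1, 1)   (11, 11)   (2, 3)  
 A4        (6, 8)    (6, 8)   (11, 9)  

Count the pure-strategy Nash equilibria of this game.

Both B5: Publisher 1 gets 11 (best alternative 9); Publisher 2 gets 11 (best alternative 3). Neither deviates — NE.
Both A4: Publisher 1 gets 11 (best alternative 9); Publisher 2 gets 9 (best alternative 8). Neither deviates — NE.
Both Letter is not a NE: Publisher 1 would switch to A4 (6 > 2).
No other cell survives both best-response checks, so there are 2 pure NE.

2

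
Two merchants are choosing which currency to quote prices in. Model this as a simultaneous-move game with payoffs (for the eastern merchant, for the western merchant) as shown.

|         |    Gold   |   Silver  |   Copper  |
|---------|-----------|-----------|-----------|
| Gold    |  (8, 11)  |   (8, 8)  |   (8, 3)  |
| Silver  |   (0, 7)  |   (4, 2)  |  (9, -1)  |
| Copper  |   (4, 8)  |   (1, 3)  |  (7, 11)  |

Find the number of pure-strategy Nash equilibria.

Both Gold: the eastern merchant gets 8 (best alternative 4); the western merchant gets 11 (best alternative 8). Neither deviates — NE.
Both Silver is not a NE: the eastern merchant would switch to Gold (8 > 4).
No other cell survives both best-response checks, so there is 1 pure NE.

1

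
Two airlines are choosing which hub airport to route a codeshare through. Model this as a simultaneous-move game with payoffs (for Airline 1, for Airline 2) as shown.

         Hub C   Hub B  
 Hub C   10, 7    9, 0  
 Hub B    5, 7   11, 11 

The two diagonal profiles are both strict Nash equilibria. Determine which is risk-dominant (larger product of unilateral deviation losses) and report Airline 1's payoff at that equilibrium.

10

At both Hub C: Airline 1 loses 10 − 5 = 5 by deviating; Airline 2 loses 7 − 0 = 7. Product = 5·7 = 35.
At both Hub B: Airline 1 loses 11 − 9 = 2 by deviating; Airline 2 loses 11 − 7 = 4. Product = 2·4 = 8.
35 > 8, so both Hub C is risk-dominant. Airline 1's payoff there is 10.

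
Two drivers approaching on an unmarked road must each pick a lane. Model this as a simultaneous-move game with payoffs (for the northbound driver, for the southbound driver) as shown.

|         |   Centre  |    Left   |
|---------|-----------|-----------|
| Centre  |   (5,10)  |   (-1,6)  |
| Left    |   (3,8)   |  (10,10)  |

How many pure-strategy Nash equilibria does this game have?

Both Centre: the northbound driver gets 5 (best alternative 3); the southbound driver gets 10 (best alternative 6). Neither deviates — NE.
Both Left: the northbound driver gets 10 (best alternative -1); the southbound driver gets 10 (best alternative 8). Neither deviates — NE.
(Left, Centre) is not a NE: the northbound driver would switch to Centre (5 > 3).
No other cell survives both best-response checks, so there are 2 pure NE.

2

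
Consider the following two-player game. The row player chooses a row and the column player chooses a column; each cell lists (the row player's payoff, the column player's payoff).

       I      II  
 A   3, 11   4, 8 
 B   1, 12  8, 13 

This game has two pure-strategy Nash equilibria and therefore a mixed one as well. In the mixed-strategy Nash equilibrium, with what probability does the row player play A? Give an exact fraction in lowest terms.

The row player's mix p on A must make the column player indifferent between I and II.
The column player's payoff from I: 11p + 12(1−p). From II: 8p + 13(1−p).
Set equal: 3p = 1(1−p) → p = 1/4.

1/4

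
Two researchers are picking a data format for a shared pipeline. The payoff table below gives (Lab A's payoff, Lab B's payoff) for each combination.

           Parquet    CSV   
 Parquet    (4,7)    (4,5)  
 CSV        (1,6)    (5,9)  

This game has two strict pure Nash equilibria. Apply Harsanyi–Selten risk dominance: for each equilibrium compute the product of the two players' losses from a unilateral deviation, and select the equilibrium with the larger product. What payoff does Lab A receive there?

At both Parquet: Lab A loses 4 − 1 = 3 by deviating; Lab B loses 7 − 5 = 2. Product = 3·2 = 6.
At both CSV: Lab A loses 5 − 4 = 1 by deviating; Lab B loses 9 − 6 = 3. Product = 1·3 = 3.
6 > 3, so both Parquet is risk-dominant. Lab A's payoff there is 4.

4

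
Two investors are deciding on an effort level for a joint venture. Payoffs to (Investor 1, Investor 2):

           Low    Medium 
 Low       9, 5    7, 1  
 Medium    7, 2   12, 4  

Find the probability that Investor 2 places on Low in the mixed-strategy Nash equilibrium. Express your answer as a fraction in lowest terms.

5/7

Investor 2's mix q on Low must make Investor 1 indifferent between Low and Medium.
Investor 1's payoff from Low: 9q + 7(1−q). From Medium: 7q + 12(1−q).
Set equal: 2q = 5(1−q) → q = 5/7.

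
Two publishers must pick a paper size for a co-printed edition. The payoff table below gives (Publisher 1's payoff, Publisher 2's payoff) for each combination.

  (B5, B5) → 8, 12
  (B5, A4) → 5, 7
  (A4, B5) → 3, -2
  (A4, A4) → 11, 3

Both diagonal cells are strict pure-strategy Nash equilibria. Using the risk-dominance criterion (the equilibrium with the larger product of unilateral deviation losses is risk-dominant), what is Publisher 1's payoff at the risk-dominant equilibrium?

11

At both B5: Publisher 1 loses 8 − 3 = 5 by deviating; Publisher 2 loses 12 − 7 = 5. Product = 5·5 = 25.
At both A4: Publisher 1 loses 11 − 5 = 6 by deviating; Publisher 2 loses 3 − (-2) = 5. Product = 6·5 = 30.
30 > 25, so both A4 is risk-dominant. Publisher 1's payoff there is 11.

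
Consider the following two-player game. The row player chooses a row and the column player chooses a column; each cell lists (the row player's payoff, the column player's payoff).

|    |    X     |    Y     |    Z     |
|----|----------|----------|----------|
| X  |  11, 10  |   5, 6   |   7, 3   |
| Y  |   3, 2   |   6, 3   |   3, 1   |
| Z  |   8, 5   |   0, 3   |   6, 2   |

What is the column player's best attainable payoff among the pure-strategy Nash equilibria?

10

Both X is a pure NE (the row player: 11 ≥ 8; the column player: 10 ≥ 6). The column player gets 10.
Both Y is a pure NE (the row player: 6 ≥ 5; the column player: 3 ≥ 2). The column player gets 3.
Every other cell has a profitable deviation for at least one player. Highest of {10, 3} is 10.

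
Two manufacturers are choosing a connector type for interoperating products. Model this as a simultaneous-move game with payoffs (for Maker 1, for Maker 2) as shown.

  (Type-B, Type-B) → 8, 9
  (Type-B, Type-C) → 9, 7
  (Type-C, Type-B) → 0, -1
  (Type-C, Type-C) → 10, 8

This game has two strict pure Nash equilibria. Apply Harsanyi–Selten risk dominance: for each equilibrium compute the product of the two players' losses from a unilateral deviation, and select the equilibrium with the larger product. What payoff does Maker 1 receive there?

At both Type-B: Maker 1 loses 8 − 0 = 8 by deviating; Maker 2 loses 9 − 7 = 2. Product = 8·2 = 16.
At both Type-C: Maker 1 loses 10 − 9 = 1 by deviating; Maker 2 loses 8 − (-1) = 9. Product = 1·9 = 9.
16 > 9, so both Type-B is risk-dominant. Maker 1's payoff there is 8.

8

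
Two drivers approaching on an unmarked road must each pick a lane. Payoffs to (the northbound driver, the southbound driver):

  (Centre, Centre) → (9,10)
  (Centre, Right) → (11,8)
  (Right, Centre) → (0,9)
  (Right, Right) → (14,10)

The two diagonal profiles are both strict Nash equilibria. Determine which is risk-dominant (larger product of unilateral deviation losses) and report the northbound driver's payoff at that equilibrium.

At both Centre: the northbound driver loses 9 − 0 = 9 by deviating; the southbound driver loses 10 − 8 = 2. Product = 9·2 = 18.
At both Right: the northbound driver loses 14 − 11 = 3 by deviating; the southbound driver loses 10 − 9 = 1. Product = 3·1 = 3.
18 > 3, so both Centre is risk-dominant. The northbound driver's payoff there is 9.

9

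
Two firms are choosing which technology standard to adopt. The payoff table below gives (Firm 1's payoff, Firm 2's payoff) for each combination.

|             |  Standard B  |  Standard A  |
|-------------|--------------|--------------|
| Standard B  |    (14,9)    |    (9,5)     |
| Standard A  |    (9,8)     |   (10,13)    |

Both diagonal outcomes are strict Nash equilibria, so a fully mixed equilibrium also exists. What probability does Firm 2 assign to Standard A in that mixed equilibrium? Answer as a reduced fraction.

5/6

Firm 2's mix q on Standard B must make Firm 1 indifferent between Standard B and Standard A.
Firm 1's payoff from Standard B: 14q + 9(1−q). From Standard A: 9q + 10(1−q).
Set equal: 5q = 1(1−q) → q = 1/6.
Probability on Standard A is 1 − 1/6 = 5/6.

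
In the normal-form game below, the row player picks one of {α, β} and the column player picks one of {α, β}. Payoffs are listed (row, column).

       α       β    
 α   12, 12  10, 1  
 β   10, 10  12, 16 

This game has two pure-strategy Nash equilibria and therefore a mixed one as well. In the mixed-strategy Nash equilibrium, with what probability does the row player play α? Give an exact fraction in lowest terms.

The row player's mix p on α must make the column player indifferent between α and β.
The column player's payoff from α: 12p + 10(1−p). From β: 1p + 16(1−p).
Set equal: 11p = 6(1−p) → p = 6/17.

6/17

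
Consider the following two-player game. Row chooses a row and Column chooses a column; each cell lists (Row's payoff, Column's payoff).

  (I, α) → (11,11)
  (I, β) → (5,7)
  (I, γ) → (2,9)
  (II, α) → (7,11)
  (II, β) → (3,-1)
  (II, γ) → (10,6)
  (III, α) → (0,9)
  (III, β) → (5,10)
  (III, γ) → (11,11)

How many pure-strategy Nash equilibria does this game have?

2

(I, α): Row gets 11 (best alternative 7); Column gets 11 (best alternative 9). Neither deviates — NE.
(III, γ): Row gets 11 (best alternative 10); Column gets 11 (best alternative 10). Neither deviates — NE.
(II, β) is not a NE: Row would switch to I (5 > 3).
No other cell survives both best-response checks, so there are 2 pure NE.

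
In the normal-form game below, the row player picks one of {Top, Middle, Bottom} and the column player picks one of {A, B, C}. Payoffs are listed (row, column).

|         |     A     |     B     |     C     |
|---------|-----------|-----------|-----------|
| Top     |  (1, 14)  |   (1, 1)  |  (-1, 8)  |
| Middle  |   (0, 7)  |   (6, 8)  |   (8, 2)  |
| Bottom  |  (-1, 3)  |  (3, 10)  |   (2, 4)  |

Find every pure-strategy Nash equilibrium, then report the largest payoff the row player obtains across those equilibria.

6

(Top, A) is a pure NE (the row player: 1 ≥ 0; the column player: 14 ≥ 8). The row player gets 1.
(Middle, B) is a pure NE (the row player: 6 ≥ 3; the column player: 8 ≥ 7). The row player gets 6.
Every other cell has a profitable deviation for at least one player. Highest of {1, 6} is 6.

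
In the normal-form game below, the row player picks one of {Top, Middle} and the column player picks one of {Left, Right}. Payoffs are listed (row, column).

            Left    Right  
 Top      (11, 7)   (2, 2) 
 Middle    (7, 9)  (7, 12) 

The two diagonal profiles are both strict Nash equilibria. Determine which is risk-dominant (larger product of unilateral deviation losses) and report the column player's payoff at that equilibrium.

At (Top, Left): the row player loses 11 − 7 = 4 by deviating; the column player loses 7 − 2 = 5. Product = 4·5 = 20.
At (Middle, Right): the row player loses 7 − 2 = 5 by deviating; the column player loses 12 − 9 = 3. Product = 5·3 = 15.
20 > 15, so (Top, Left) is risk-dominant. The column player's payoff there is 7.

7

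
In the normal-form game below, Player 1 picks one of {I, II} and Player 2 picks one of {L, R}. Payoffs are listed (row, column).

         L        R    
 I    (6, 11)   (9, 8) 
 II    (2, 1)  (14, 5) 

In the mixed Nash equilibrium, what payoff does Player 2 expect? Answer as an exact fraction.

Player 1 mixes with probability p on I, chosen so Player 2 is indifferent: 11p + 1(1−p) = 8p + 5(1−p) gives p = 4/7.
Player 2's expected payoff is 11·4/7 + 1·3/7 = 47/7.

47/7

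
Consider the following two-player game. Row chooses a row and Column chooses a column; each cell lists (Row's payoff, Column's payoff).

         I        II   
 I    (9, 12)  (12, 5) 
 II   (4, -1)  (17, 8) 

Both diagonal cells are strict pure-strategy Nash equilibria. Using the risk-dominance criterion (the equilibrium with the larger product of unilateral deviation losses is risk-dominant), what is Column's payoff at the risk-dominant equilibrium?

8

At both I: Row loses 9 − 4 = 5 by deviating; Column loses 12 − 5 = 7. Product = 5·7 = 35.
At both II: Row loses 17 − 12 = 5 by deviating; Column loses 8 − (-1) = 9. Product = 5·9 = 45.
45 > 35, so both II is risk-dominant. Column's payoff there is 8.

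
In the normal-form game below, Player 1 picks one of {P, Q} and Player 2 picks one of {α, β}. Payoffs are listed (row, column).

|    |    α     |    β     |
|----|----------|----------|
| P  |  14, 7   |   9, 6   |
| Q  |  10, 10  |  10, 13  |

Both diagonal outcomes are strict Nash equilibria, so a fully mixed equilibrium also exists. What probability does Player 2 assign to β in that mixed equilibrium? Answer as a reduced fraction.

4/5

Player 2's mix q on α must make Player 1 indifferent between P and Q.
Player 1's payoff from P: 14q + 9(1−q). From Q: 10q + 10(1−q).
Set equal: 4q = 1(1−q) → q = 1/5.
Probability on β is 1 − 1/5 = 4/5.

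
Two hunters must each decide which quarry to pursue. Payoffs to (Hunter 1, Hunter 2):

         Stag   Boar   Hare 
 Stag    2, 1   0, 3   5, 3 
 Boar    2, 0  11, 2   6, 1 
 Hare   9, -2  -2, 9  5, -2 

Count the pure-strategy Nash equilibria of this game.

Both Boar: Hunter 1 gets 11 (best alternative 0); Hunter 2 gets 2 (best alternative 1). Neither deviates — NE.
Both Hare is not a NE: Hunter 1 would switch to Boar (6 > 5).
No other cell survives both best-response checks, so there is 1 pure NE.

1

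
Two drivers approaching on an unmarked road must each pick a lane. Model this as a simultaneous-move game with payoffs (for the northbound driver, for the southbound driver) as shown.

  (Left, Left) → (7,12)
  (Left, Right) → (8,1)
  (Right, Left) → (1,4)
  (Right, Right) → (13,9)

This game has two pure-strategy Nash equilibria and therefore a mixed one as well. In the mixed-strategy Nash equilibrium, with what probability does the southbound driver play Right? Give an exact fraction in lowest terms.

6/11

The southbound driver's mix q on Left must make the northbound driver indifferent between Left and Right.
The northbound driver's payoff from Left: 7q + 8(1−q). From Right: 1q + 13(1−q).
Set equal: 6q = 5(1−q) → q = 5/11.
Probability on Right is 1 − 5/11 = 6/11.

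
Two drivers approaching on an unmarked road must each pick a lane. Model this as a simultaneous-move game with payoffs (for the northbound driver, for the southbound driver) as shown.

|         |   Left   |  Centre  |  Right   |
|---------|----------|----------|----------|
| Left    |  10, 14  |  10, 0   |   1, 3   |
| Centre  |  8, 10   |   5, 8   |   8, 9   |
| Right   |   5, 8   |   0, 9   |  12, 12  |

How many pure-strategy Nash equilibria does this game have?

Both Left: the northbound driver gets 10 (best alternative 8); the southbound driver gets 14 (best alternative 3). Neither deviates — NE.
Both Right: the northbound driver gets 12 (best alternative 8); the southbound driver gets 12 (best alternative 9). Neither deviates — NE.
Both Centre is not a NE: the northbound driver would switch to Left (10 > 5).
No other cell survives both best-response checks, so there are 2 pure NE.

2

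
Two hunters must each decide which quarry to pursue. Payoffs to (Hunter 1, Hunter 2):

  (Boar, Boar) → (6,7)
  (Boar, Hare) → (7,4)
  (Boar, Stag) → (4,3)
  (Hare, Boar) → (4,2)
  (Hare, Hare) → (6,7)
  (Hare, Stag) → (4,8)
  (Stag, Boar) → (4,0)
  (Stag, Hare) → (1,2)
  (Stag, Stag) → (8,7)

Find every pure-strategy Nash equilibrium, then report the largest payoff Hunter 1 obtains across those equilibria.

8

Both Boar is a pure NE (Hunter 1: 6 ≥ 4; Hunter 2: 7 ≥ 4). Hunter 1 gets 6.
Both Stag is a pure NE (Hunter 1: 8 ≥ 4; Hunter 2: 7 ≥ 2). Hunter 1 gets 8.
Every other cell has a profitable deviation for at least one player. Highest of {6, 8} is 8.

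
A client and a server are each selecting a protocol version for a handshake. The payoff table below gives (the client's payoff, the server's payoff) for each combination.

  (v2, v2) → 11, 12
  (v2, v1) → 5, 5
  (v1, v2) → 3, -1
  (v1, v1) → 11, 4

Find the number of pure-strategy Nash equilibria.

Both v2: the client gets 11 (best alternative 3); the server gets 12 (best alternative 5). Neither deviates — NE.
Both v1: the client gets 11 (best alternative 5); the server gets 4 (best alternative -1). Neither deviates — NE.
(v2, v1) is not a NE: the client would switch to v1 (11 > 5).
No other cell survives both best-response checks, so there are 2 pure NE.

2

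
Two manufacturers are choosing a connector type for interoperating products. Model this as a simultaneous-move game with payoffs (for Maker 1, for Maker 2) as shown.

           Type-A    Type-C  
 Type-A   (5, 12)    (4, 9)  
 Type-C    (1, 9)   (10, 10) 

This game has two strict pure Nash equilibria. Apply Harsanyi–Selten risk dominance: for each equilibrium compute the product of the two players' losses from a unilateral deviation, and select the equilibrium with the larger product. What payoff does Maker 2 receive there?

12

At both Type-A: Maker 1 loses 5 − 1 = 4 by deviating; Maker 2 loses 12 − 9 = 3. Product = 4·3 = 12.
At both Type-C: Maker 1 loses 10 − 4 = 6 by deviating; Maker 2 loses 10 − 9 = 1. Product = 6·1 = 6.
12 > 6, so both Type-A is risk-dominant. Maker 2's payoff there is 12.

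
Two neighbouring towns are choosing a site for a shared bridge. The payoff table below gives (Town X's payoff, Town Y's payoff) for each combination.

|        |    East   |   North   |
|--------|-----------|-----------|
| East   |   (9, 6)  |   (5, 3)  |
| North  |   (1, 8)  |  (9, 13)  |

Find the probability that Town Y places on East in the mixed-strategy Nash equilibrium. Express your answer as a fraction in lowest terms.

Town Y's mix q on East must make Town X indifferent between East and North.
Town X's payoff from East: 9q + 5(1−q). From North: 1q + 9(1−q).
Set equal: 8q = 4(1−q) → q = 4/12 = 1/3.

1/3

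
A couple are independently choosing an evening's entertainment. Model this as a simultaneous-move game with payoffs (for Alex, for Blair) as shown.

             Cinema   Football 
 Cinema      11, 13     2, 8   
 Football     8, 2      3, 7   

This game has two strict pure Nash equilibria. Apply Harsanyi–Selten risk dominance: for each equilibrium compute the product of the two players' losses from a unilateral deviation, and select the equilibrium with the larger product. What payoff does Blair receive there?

At both Cinema: Alex loses 11 − 8 = 3 by deviating; Blair loses 13 − 8 = 5. Product = 3·5 = 15.
At both Football: Alex loses 3 − 2 = 1 by deviating; Blair loses 7 − 2 = 5. Product = 1·5 = 5.
15 > 5, so both Cinema is risk-dominant. Blair's payoff there is 13.

13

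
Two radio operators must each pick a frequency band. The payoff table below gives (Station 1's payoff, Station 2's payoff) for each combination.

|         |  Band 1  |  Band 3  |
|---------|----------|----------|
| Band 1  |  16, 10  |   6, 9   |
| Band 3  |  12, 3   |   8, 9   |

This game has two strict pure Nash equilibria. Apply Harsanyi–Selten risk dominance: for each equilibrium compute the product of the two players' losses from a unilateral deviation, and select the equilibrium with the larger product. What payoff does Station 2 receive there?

9

At both Band 1: Station 1 loses 16 − 12 = 4 by deviating; Station 2 loses 10 − 9 = 1. Product = 4·1 = 4.
At both Band 3: Station 1 loses 8 − 6 = 2 by deviating; Station 2 loses 9 − 3 = 6. Product = 2·6 = 12.
12 > 4, so both Band 3 is risk-dominant. Station 2's payoff there is 9.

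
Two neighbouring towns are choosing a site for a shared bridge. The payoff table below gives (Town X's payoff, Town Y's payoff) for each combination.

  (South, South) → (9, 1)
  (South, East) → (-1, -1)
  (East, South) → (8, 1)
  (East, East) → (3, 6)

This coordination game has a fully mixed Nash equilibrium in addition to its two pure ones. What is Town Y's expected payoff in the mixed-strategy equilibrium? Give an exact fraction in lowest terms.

1

Town X mixes with probability p on South, chosen so Town Y is indifferent: 1p + 1(1−p) = (-1)p + 6(1−p) gives p = 5/7.
Town Y's expected payoff is 1·5/7 + 1·2/7 = 1.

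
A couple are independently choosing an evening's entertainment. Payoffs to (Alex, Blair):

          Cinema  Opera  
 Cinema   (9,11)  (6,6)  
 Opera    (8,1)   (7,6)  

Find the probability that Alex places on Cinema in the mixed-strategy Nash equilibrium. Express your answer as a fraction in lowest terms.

1/2

Alex's mix p on Cinema must make Blair indifferent between Cinema and Opera.
Blair's payoff from Cinema: 11p + 1(1−p). From Opera: 6p + 6(1−p).
Set equal: 5p = 5(1−p) → p = 5/10 = 1/2.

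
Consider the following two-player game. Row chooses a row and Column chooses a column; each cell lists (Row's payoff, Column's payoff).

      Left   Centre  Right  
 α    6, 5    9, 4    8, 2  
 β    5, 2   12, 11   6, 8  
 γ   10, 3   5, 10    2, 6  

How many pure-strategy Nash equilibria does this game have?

1

(β, Centre): Row gets 12 (best alternative 9); Column gets 11 (best alternative 8). Neither deviates — NE.
(α, Left) is not a NE: Row would switch to γ (10 > 6).
No other cell survives both best-response checks, so there is 1 pure NE.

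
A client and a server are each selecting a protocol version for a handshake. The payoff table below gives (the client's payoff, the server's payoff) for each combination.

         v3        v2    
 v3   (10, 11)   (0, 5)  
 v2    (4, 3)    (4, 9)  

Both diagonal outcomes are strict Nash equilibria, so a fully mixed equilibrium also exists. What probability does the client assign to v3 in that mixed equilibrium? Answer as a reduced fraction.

1/2

The client's mix p on v3 must make the server indifferent between v3 and v2.
The server's payoff from v3: 11p + 3(1−p). From v2: 5p + 9(1−p).
Set equal: 6p = 6(1−p) → p = 6/12 = 1/2.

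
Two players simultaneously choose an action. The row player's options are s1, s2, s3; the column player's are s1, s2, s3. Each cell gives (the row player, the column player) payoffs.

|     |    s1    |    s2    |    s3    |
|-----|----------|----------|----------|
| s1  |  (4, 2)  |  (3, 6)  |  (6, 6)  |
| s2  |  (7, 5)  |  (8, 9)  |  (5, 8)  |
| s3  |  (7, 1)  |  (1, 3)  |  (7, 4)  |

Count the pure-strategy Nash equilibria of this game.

Both s2: the row player gets 8 (best alternative 3); the column player gets 9 (best alternative 8). Neither deviates — NE.
Both s3: the row player gets 7 (best alternative 6); the column player gets 4 (best alternative 3). Neither deviates — NE.
Both s1 is not a NE: the row player would switch to s2 (7 > 4).
No other cell survives both best-response checks, so there are 2 pure NE.

2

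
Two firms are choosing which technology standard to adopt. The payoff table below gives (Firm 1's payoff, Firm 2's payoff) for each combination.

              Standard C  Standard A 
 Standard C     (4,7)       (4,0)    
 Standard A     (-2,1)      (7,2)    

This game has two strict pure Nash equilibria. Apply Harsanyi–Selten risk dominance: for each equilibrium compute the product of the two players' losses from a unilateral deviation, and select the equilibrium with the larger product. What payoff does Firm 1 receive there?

At both Standard C: Firm 1 loses 4 − (-2) = 6 by deviating; Firm 2 loses 7 − 0 = 7. Product = 6·7 = 42.
At both Standard A: Firm 1 loses 7 − 4 = 3 by deviating; Firm 2 loses 2 − 1 = 1. Product = 3·1 = 3.
42 > 3, so both Standard C is risk-dominant. Firm 1's payoff there is 4.

4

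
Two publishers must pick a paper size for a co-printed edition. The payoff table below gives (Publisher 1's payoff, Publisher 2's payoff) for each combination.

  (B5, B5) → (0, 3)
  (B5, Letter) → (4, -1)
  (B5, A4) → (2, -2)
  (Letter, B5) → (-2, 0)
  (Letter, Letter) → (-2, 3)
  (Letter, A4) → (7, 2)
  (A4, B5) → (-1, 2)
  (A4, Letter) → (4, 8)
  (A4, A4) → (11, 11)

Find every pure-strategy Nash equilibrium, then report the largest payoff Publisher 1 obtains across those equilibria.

11

Both B5 is a pure NE (Publisher 1: 0 ≥ -1; Publisher 2: 3 ≥ -1). Publisher 1 gets 0.
Both A4 is a pure NE (Publisher 1: 11 ≥ 7; Publisher 2: 11 ≥ 8). Publisher 1 gets 11.
Every other cell has a profitable deviation for at least one player. Highest of {0, 11} is 11.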